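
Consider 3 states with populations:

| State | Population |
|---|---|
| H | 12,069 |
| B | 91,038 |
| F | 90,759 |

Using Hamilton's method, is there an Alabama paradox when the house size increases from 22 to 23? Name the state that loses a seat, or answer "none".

At 22 seats: H 2, B 10, F 10.
At 23 seats: H 1, B 11, F 11.
H drops from 2 to 1.

H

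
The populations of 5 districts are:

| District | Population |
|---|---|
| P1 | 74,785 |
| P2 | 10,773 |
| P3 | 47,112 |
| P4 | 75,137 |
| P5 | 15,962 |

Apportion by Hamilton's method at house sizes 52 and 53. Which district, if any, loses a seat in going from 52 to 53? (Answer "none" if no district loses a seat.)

P2

At 52 seats: P1 17, P2 3, P3 11, P4 17, P5 4.
At 53 seats: P1 18, P2 2, P3 11, P4 18, P5 4.
P2 drops from 3 to 2.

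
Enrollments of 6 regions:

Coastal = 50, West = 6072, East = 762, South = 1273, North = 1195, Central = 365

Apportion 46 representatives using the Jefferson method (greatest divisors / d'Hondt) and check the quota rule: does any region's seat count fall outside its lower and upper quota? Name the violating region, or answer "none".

West

Standard quotas: Coastal 0.237, West 28.745, East 3.607, South 6.026, North 5.657, Central 1.728.
Jefferson allocation: Coastal 0, West 30, East 3, South 6, North 6, Central 1.
West has quota 28.745 (lower 28, upper 29) but receives 30 — outside the quota interval.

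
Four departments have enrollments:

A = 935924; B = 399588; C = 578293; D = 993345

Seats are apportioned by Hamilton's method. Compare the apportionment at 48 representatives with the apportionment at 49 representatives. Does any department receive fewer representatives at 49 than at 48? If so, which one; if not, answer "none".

At 48 seats: A 15, B 7, C 10, D 16.
At 49 seats: A 16, B 6, C 10, D 17.
B drops from 7 to 6.

B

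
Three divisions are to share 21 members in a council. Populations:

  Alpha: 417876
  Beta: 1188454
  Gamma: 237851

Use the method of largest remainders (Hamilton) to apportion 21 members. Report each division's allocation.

Alpha 5, Beta 13, Gamma 3

Standard divisor: 1844181 ÷ 21 ≈ 87818.143.
Standard quotas: Alpha 4.7584, Beta 13.5331, Gamma 2.7084.
Lower quotas: Alpha 4, Beta 13, Gamma 2 (sum 19, leaving 2 seats).
Remainders in descending order: Alpha 0.7584, Gamma 0.7084, Beta 0.5331.
The surplus seats go to Alpha, Gamma.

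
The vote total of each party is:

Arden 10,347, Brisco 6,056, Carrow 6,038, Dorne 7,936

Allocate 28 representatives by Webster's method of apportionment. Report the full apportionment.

Arden 9; Brisco 6; Carrow 6; Dorne 7

Standard divisor 30377/28 ≈ 1084.893; standard quotas: Arden 9.537, Brisco 5.582, Carrow 5.566, Dorne 7.315.
Rounding to the nearest integer gives 10, 6, 6, 7 = 29 seats, so the divisor must be adjusted.
With modified divisor 1093: modified quotas Arden 9.467, Brisco 5.541, Carrow 5.524, Dorne 7.261.
Rounding to the nearest integer: Arden 9, Brisco 6, Carrow 6, Dorne 7 (total 28).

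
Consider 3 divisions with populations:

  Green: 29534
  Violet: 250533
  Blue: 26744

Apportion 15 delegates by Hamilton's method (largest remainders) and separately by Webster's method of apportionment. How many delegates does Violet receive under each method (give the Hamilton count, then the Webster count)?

12 and 13

Hamilton: Green 2, Violet 12, Blue 1.
Webster: Green 1, Violet 13, Blue 1.
Violet gets 12 under Hamilton and 13 under Webster.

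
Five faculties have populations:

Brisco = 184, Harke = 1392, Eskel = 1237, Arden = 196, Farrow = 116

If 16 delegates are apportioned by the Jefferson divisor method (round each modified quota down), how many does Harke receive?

Standard divisor 3125/16 ≈ 195.312; standard quotas: Brisco 0.942, Harke 7.127, Eskel 6.333, Arden 1.004, Farrow 0.594.
Rounding down gives 0, 7, 6, 1, 0 = 14 seats, so the divisor must be adjusted.
With modified divisor 175: modified quotas Brisco 1.051, Harke 7.954, Eskel 7.069, Arden 1.120, Farrow 0.663.
Rounding down: Brisco 1, Harke 7, Eskel 7, Arden 1, Farrow 0 (total 16).
Harke receives 7.

7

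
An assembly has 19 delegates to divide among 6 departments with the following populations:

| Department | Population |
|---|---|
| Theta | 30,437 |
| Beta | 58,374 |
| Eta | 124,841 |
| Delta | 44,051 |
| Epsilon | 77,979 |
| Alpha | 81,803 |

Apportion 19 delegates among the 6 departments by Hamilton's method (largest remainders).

Theta 1, Beta 3, Eta 6, Delta 2, Epsilon 3, Alpha 4

Total 417485; standard divisor 417485/19 ≈ 21972.895.
Standard quotas: Theta 1.3852, Beta 2.6566, Eta 5.6816, Delta 2.0048, Epsilon 3.5489, Alpha 3.7229.
Lower quotas: Theta 1, Beta 2, Eta 5, Delta 2, Epsilon 3, Alpha 3 (sum 16, leaving 3 seats).
Remainders in descending order: Alpha 0.7229, Eta 0.6816, Beta 0.6566, Epsilon 0.5489, Theta 0.3852, Delta 0.0048.
The surplus seats go to Alpha, Eta, Beta.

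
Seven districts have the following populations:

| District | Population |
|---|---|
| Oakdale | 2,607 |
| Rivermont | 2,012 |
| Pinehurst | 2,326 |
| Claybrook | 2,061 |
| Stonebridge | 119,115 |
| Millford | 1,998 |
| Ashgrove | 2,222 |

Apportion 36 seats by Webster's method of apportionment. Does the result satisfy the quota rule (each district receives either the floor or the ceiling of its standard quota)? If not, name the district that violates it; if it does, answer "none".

Standard quotas: Oakdale 0.709, Rivermont 0.547, Pinehurst 0.633, Claybrook 0.561, Stonebridge 32.402, Millford 0.544, Ashgrove 0.604.
Webster allocation: Oakdale 1, Rivermont 1, Pinehurst 1, Claybrook 1, Stonebridge 30, Millford 1, Ashgrove 1.
Stonebridge has quota 32.402 (lower 32, upper 33) but receives 30 — outside the quota interval.

Stonebridge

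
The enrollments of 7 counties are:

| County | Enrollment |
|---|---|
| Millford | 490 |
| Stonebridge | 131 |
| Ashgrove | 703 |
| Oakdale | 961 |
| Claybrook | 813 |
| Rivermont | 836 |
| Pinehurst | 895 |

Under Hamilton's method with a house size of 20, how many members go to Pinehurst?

4

The standard divisor is 4829/20 ≈ 241.45.
Standard quotas: Millford 2.029, Stonebridge 0.543, Ashgrove 2.912, Oakdale 3.980, Claybrook 3.367, Rivermont 3.462, Pinehurst 3.707.
Lower quotas: Millford 2, Stonebridge 0, Ashgrove 2, Oakdale 3, Claybrook 3, Rivermont 3, Pinehurst 3 (sum 16, leaving 4 seats).
Remainders in descending order: Oakdale 0.980, Ashgrove 0.912, Pinehurst 0.707, Stonebridge 0.543, Rivermont 0.462, Claybrook 0.367, Millford 0.029.
The surplus seats go to Oakdale, Ashgrove, Pinehurst, Stonebridge.
Pinehurst receives 4.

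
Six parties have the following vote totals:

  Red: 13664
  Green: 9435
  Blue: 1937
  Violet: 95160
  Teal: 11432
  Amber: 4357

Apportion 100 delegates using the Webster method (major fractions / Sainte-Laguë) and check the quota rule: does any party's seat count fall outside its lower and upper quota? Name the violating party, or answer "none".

Violet

Standard quotas: Red 10.048, Green 6.938, Blue 1.424, Violet 69.978, Teal 8.407, Amber 3.204.
Webster allocation: Red 10, Green 7, Blue 1, Violet 71, Teal 8, Amber 3.
Violet has quota 69.978 (lower 69, upper 70) but receives 71 — outside the quota interval.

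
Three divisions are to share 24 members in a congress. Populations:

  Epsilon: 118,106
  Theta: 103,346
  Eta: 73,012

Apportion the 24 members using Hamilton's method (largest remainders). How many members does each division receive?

Epsilon 10, Theta 8, Eta 6

The standard divisor is 294464/24 ≈ 12269.333.
Standard quotas: Epsilon 9.6261, Theta 8.4231, Eta 5.9508.
Lower quotas: Epsilon 9, Theta 8, Eta 5 (sum 22, leaving 2 seats).
Remainders in descending order: Eta 0.9508, Epsilon 0.6261, Theta 0.4231.
The surplus seats go to Eta, Epsilon.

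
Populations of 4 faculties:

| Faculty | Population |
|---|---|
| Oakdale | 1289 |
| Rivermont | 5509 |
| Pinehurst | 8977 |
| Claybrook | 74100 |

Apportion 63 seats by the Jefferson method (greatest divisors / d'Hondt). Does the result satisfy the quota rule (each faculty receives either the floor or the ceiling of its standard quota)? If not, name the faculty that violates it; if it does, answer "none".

Claybrook

Standard quotas: Oakdale 0.904, Rivermont 3.862, Pinehurst 6.293, Claybrook 51.942.
Jefferson allocation: Oakdale 0, Rivermont 4, Pinehurst 6, Claybrook 53.
Claybrook has quota 51.942 (lower 51, upper 52) but receives 53 — outside the quota interval.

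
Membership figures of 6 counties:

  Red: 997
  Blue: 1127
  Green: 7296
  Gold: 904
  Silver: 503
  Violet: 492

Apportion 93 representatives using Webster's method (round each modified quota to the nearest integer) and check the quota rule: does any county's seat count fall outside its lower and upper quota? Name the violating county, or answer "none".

Standard quotas: Red 8.192, Blue 9.260, Green 59.946, Gold 7.428, Silver 4.133, Violet 4.042.
Webster allocation: Red 8, Blue 9, Green 61, Gold 7, Silver 4, Violet 4.
Green has quota 59.946 (lower 59, upper 60) but receives 61 — outside the quota interval.

Green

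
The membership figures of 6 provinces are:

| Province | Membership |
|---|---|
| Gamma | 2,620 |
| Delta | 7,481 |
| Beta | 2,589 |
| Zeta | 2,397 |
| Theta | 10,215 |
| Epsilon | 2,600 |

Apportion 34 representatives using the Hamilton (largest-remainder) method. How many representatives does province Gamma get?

3

The standard divisor is 27902/34 ≈ 820.647.
Standard quotas: Gamma 3.1926, Delta 9.1160, Beta 3.1548, Zeta 2.9209, Theta 12.4475, Epsilon 3.1682.
Lower quotas: Gamma 3, Delta 9, Beta 3, Zeta 2, Theta 12, Epsilon 3 (sum 32, leaving 2 seats).
Remainders in descending order: Zeta 0.9209, Theta 0.4475, Gamma 0.1926, Epsilon 0.1682, Beta 0.1548, Delta 0.1160.
The surplus seats go to Zeta, Theta.
Gamma receives 3.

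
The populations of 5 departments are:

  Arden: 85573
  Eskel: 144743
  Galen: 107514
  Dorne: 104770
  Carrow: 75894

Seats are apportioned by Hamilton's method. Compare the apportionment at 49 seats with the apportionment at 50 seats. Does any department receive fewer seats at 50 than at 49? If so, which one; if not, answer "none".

none

At 49 seats: Arden 8, Eskel 14, Galen 10, Dorne 10, Carrow 7.
At 50 seats: Arden 8, Eskel 14, Galen 11, Dorne 10, Carrow 7.
No department's allocation decreased.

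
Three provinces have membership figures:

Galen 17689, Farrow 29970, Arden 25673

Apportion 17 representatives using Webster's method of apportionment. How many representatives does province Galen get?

4

Standard divisor 73332/17 ≈ 4313.647; standard quotas: Galen 4.101, Farrow 6.948, Arden 5.952.
Rounding to the nearest integer gives Galen 4, Farrow 7, Arden 6 — total 17, matching the house size, so no adjustment is needed.
Galen receives 4.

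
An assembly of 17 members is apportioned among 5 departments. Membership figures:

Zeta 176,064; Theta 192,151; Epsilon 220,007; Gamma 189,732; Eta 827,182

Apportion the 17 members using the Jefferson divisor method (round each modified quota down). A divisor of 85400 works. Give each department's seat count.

With modified divisor 85400: modified quotas Zeta 2.062, Theta 2.250, Epsilon 2.576, Gamma 2.222, Eta 9.686.
Rounding down: Zeta 2, Theta 2, Epsilon 2, Gamma 2, Eta 9 (total 17).

Zeta 2; Theta 2; Epsilon 2; Gamma 2; Eta 9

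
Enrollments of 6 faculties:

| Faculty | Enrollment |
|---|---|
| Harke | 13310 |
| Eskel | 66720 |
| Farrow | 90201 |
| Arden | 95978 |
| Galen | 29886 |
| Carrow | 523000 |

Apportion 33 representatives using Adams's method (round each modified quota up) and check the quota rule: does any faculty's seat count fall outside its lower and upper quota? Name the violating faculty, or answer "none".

Carrow

Standard quotas: Harke 0.536, Eskel 2.688, Farrow 3.634, Arden 3.867, Galen 1.204, Carrow 21.071.
Adams allocation: Harke 1, Eskel 3, Farrow 4, Arden 4, Galen 2, Carrow 19.
Carrow has quota 21.071 (lower 21, upper 22) but receives 19 — outside the quota interval.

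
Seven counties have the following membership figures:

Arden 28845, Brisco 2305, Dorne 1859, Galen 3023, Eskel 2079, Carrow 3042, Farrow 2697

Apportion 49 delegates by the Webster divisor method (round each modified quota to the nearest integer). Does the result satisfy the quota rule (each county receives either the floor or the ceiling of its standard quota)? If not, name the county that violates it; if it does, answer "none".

Standard quotas: Arden 32.233, Brisco 2.576, Dorne 2.077, Galen 3.378, Eskel 2.323, Carrow 3.399, Farrow 3.014.
Webster allocation: Arden 33, Brisco 3, Dorne 2, Galen 3, Eskel 2, Carrow 3, Farrow 3.
Every allocation lies between the lower and upper quota.

none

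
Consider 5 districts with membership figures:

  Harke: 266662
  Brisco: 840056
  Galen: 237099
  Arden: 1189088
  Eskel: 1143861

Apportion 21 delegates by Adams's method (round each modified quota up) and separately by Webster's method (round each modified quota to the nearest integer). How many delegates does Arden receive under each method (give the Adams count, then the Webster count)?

6 and 7

Adams: Harke 2, Brisco 5, Galen 2, Arden 6, Eskel 6.
Webster: Harke 2, Brisco 5, Galen 1, Arden 7, Eskel 6.
Arden gets 6 under Adams and 7 under Webster.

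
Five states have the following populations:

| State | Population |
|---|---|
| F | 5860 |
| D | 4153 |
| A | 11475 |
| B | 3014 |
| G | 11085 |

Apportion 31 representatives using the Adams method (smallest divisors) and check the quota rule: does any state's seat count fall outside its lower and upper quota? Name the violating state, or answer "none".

none

Standard quotas: F 5.105, D 3.618, A 9.996, B 2.626, G 9.656.
Adams allocation: F 5, D 4, A 10, B 3, G 9.
Every allocation lies between the lower and upper quota.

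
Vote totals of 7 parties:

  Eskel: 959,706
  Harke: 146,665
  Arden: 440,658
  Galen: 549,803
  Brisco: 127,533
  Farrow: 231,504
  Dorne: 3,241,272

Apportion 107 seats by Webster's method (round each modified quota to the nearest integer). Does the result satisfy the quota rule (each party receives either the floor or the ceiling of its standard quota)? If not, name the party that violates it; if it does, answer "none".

Standard quotas: Eskel 18.025, Harke 2.755, Arden 8.276, Galen 10.326, Brisco 2.395, Farrow 4.348, Dorne 60.875.
Webster allocation: Eskel 18, Harke 3, Arden 8, Galen 10, Brisco 2, Farrow 4, Dorne 62.
Dorne has quota 60.875 (lower 60, upper 61) but receives 62 — outside the quota interval.

Dorne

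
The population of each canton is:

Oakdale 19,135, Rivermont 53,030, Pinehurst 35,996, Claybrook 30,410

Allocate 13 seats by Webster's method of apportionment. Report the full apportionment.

Standard divisor 138571/13 ≈ 10659.308; standard quotas: Oakdale 1.795, Rivermont 4.975, Pinehurst 3.377, Claybrook 2.853.
Rounding to the nearest integer gives Oakdale 2, Rivermont 5, Pinehurst 3, Claybrook 3 — total 13, matching the house size, so no adjustment is needed.

Oakdale 2; Rivermont 5; Pinehurst 3; Claybrook 3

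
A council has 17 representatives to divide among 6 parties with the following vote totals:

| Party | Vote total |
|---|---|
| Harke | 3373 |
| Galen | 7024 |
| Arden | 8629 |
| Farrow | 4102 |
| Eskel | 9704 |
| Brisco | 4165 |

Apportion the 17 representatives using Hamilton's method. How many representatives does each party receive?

Harke 2, Galen 3, Arden 4, Farrow 2, Eskel 4, Brisco 2

The standard divisor is 36997/17 ≈ 2176.294.
Standard quotas: Harke 1.5499, Galen 3.2275, Arden 3.9650, Farrow 1.8849, Eskel 4.4590, Brisco 1.9138.
Lower quotas: Harke 1, Galen 3, Arden 3, Farrow 1, Eskel 4, Brisco 1 (sum 13, leaving 4 seats).
Remainders in descending order: Arden 0.9650, Brisco 0.9138, Farrow 0.8849, Harke 0.5499, Eskel 0.4590, Galen 0.2275.
Largest remainders: Arden, Brisco, Farrow, Harke receive the extra seats.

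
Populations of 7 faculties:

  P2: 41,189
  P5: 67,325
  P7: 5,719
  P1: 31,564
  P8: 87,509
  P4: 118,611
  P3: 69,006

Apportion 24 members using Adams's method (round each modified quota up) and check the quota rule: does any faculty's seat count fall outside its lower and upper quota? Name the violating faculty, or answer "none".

none

Standard quotas: P2 2.348, P5 3.839, P7 0.326, P1 1.800, P8 4.990, P4 6.763, P3 3.935.
Adams allocation: P2 2, P5 4, P7 1, P1 2, P8 5, P4 6, P3 4.
Every allocation lies between the lower and upper quota.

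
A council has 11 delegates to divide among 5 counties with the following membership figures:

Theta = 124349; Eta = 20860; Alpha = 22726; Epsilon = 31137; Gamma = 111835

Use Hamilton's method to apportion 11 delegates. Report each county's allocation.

Theta=4, Eta=1, Alpha=1, Epsilon=1, Gamma=4

Total 310907; standard divisor 310907/11 ≈ 28264.273.
Standard quotas: Theta 4.3995, Eta 0.7380, Alpha 0.8041, Epsilon 1.1016, Gamma 3.9568.
Lower quotas: Theta 4, Eta 0, Alpha 0, Epsilon 1, Gamma 3 (sum 8, leaving 3 seats).
Remainders in descending order: Gamma 0.9568, Alpha 0.8041, Eta 0.7380, Theta 0.3995, Epsilon 0.1016.
Largest remainders: Gamma, Alpha, Eta receive the extra seats.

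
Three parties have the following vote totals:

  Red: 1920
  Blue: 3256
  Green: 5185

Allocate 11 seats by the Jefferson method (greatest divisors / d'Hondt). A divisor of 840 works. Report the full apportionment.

Red: 2, Blue: 3, Green: 6

With modified divisor 840: modified quotas Red 2.286, Blue 3.876, Green 6.173.
Rounding down: Red 2, Blue 3, Green 6 (total 11).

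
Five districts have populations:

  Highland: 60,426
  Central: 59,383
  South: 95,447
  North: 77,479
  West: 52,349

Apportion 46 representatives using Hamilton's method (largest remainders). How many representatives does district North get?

10

Total 345084; standard divisor 345084/46 ≈ 7501.826.
Standard quotas: Highland 8.0548, Central 7.9158, South 12.7232, North 10.3280, West 6.9782.
Lower quotas: Highland 8, Central 7, South 12, North 10, West 6 (sum 43, leaving 3 seats).
Remainders in descending order: West 0.9782, Central 0.9158, South 0.7232, North 0.3280, Highland 0.0548.
The surplus seats go to West, Central, South.
North receives 10.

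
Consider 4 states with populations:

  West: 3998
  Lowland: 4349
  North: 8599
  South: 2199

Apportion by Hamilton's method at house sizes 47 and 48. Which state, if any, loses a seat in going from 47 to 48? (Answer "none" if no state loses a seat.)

At 47 seats: West 10, Lowland 11, North 21, South 5.
At 48 seats: West 10, Lowland 11, North 22, South 5.
No state's allocation decreased.

none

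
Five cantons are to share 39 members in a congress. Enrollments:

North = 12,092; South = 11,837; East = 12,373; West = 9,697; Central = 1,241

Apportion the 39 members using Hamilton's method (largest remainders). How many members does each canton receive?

Total 47240; standard divisor 47240/39 ≈ 1211.282.
Standard quotas: North 9.9828, South 9.7723, East 10.2148, West 8.0056, Central 1.0245.
Lower quotas: North 9, South 9, East 10, West 8, Central 1 (sum 37, leaving 2 seats).
Remainders in descending order: North 0.9828, South 0.7723, East 0.2148, Central 0.0245, West 0.0056.
Largest remainders: North, South receive the extra seats.

North 10, South 10, East 10, West 8, Central 1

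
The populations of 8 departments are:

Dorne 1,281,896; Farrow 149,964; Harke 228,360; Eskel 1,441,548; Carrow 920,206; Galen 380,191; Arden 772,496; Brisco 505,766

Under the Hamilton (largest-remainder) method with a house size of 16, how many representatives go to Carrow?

The standard divisor is 5680427/16 ≈ 355026.688.
Standard quotas: Dorne 3.6107, Farrow 0.4224, Harke 0.6432, Eskel 4.0604, Carrow 2.5919, Galen 1.0709, Arden 2.1759, Brisco 1.4246.
Lower quotas: Dorne 3, Farrow 0, Harke 0, Eskel 4, Carrow 2, Galen 1, Arden 2, Brisco 1 (sum 13, leaving 3 seats).
Remainders in descending order: Harke 0.6432, Dorne 0.6107, Carrow 0.5919, Brisco 0.4246, Farrow 0.4224, Arden 0.1759, Galen 0.0709, Eskel 0.0604.
The surplus seats go to Harke, Dorne, Carrow.
Carrow receives 3.

3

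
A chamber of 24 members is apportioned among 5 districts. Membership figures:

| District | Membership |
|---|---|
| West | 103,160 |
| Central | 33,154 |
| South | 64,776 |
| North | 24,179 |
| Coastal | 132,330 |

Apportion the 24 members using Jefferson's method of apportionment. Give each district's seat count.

Standard divisor 357599/24 ≈ 14899.958; standard quotas: West 6.924, Central 2.225, South 4.347, North 1.623, Coastal 8.881.
Rounding down gives 6, 2, 4, 1, 8 = 21 seats, so the divisor must be adjusted.
With modified divisor 13100: modified quotas West 7.875, Central 2.531, South 4.945, North 1.846, Coastal 10.102.
Rounding down: West 7, Central 2, South 4, North 1, Coastal 10 (total 24).

West 7, Central 2, South 4, North 1, Coastal 10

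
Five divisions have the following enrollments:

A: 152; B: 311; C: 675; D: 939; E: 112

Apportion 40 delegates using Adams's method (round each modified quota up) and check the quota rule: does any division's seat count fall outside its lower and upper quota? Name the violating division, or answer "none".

Standard quotas: A 2.778, B 5.683, C 12.334, D 17.159, E 2.047.
Adams allocation: A 3, B 6, C 12, D 17, E 2.
Every allocation lies between the lower and upper quota.

none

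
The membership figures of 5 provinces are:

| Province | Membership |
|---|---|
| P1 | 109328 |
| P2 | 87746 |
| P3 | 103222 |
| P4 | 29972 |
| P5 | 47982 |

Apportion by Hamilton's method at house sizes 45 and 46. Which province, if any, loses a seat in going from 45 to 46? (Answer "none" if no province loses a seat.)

At 45 seats: P1 13, P2 10, P3 12, P4 4, P5 6.
At 46 seats: P1 13, P2 11, P3 12, P4 4, P5 6.
No province's allocation decreased.

none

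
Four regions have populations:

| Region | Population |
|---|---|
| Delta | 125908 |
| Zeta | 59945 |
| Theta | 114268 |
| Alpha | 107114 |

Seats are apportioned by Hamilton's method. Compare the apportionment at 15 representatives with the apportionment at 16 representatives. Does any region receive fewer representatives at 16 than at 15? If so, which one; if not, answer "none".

none

At 15 seats: Delta 5, Zeta 2, Theta 4, Alpha 4.
At 16 seats: Delta 5, Zeta 2, Theta 5, Alpha 4.
No region's allocation decreased.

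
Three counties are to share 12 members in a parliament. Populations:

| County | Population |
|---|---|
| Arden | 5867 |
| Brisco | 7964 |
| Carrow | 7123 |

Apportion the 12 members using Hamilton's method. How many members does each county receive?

Standard divisor: 20954 ÷ 12 ≈ 1746.167.
Standard quotas: Arden 3.3599, Brisco 4.5608, Carrow 4.0792.
Lower quotas: Arden 3, Brisco 4, Carrow 4 (sum 11, leaving 1 seat).
Remainders in descending order: Brisco 0.5608, Arden 0.3599, Carrow 0.0792.
The surplus seat goes to Brisco.

Arden 3; Brisco 5; Carrow 4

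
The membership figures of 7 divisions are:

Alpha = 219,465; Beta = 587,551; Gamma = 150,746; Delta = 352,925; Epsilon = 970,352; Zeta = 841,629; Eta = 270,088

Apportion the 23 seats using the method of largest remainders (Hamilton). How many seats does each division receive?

Standard divisor: 3392756 ÷ 23 ≈ 147511.13.
Standard quotas: Alpha 1.4878, Beta 3.9831, Gamma 1.0219, Delta 2.3925, Epsilon 6.5782, Zeta 5.7055, Eta 1.8310.
Lower quotas: Alpha 1, Beta 3, Gamma 1, Delta 2, Epsilon 6, Zeta 5, Eta 1 (sum 19, leaving 4 seats).
Remainders in descending order: Beta 0.9831, Eta 0.8310, Zeta 0.7055, Epsilon 0.5782, Alpha 0.4878, Delta 0.3925, Gamma 0.0219.
Largest remainders: Beta, Eta, Zeta, Epsilon receive the extra seats.

Alpha 1, Beta 4, Gamma 1, Delta 2, Epsilon 7, Zeta 6, Eta 2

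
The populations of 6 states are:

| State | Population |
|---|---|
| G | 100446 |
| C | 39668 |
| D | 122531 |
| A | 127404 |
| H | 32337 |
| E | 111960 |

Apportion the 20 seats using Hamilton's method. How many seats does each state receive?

The standard divisor is 534346/20 ≈ 26717.3.
Standard quotas: G 3.7596, C 1.4847, D 4.5862, A 4.7686, H 1.2103, E 4.1905.
Lower quotas: G 3, C 1, D 4, A 4, H 1, E 4 (sum 17, leaving 3 seats).
Remainders in descending order: A 0.7686, G 0.7596, D 0.5862, C 0.4847, H 0.2103, E 0.1905.
Largest remainders: A, G, D receive the extra seats.

G: 4, C: 1, D: 5, A: 5, H: 1, E: 4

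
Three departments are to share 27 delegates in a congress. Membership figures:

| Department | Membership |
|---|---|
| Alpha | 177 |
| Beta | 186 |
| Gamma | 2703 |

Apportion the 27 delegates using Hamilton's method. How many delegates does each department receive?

Standard divisor: 3066 ÷ 27 ≈ 113.556.
Standard quotas: Alpha 1.559, Beta 1.638, Gamma 23.803.
Lower quotas: Alpha 1, Beta 1, Gamma 23 (sum 25, leaving 2 seats).
Remainders in descending order: Gamma 0.803, Beta 0.638, Alpha 0.559.
Largest remainders: Gamma, Beta receive the extra seats.

Alpha 1, Beta 2, Gamma 24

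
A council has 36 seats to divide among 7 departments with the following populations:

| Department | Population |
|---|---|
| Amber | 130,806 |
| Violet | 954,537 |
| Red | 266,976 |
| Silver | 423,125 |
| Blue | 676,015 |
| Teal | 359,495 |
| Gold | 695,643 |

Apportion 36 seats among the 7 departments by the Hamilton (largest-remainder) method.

The standard divisor is 3506597/36 ≈ 97405.472.
Standard quotas: Amber 1.3429, Violet 9.7996, Red 2.7409, Silver 4.3440, Blue 6.9402, Teal 3.6907, Gold 7.1417.
Lower quotas: Amber 1, Violet 9, Red 2, Silver 4, Blue 6, Teal 3, Gold 7 (sum 32, leaving 4 seats).
Remainders in descending order: Blue 0.9402, Violet 0.7996, Red 0.7409, Teal 0.6907, Silver 0.3440, Amber 0.3429, Gold 0.1417.
The surplus seats go to Blue, Violet, Red, Teal.

Amber: 1, Violet: 10, Red: 3, Silver: 4, Blue: 7, Teal: 4, Gold: 7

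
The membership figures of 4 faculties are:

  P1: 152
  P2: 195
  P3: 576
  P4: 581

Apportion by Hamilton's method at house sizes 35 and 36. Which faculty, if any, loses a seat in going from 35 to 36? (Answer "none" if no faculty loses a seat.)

P1

At 35 seats: P1 4, P2 5, P3 13, P4 13.
At 36 seats: P1 3, P2 5, P3 14, P4 14.
P1 drops from 4 to 3.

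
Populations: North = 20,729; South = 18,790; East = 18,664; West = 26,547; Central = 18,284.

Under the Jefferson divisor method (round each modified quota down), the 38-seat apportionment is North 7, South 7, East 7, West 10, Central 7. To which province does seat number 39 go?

Priority for the next seat is population ÷ (current seats + 1).
Priorities: North 2591.125, South 2348.750, East 2333.000, West 2413.364, Central 2285.500.
Highest priority: North.

North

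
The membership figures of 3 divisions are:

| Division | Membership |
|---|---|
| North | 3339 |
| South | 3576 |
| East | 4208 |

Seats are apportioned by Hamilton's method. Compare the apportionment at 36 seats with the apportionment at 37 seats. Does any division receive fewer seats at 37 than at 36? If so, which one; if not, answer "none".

At 36 seats: North 11, South 11, East 14.
At 37 seats: North 11, South 12, East 14.
No division's allocation decreased.

none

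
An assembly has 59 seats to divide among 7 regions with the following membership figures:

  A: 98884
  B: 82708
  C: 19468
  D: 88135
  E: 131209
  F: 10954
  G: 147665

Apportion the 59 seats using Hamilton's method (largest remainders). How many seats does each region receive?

Total 579023; standard divisor 579023/59 ≈ 9813.949.
Standard quotas: A 10.0759, B 8.4276, C 1.9837, D 8.9806, E 13.3696, F 1.1162, G 15.0464.
Lower quotas: A 10, B 8, C 1, D 8, E 13, F 1, G 15 (sum 56, leaving 3 seats).
Remainders in descending order: C 0.9837, D 0.9806, B 0.4276, E 0.3696, F 0.1162, A 0.0759, G 0.0464.
Largest remainders: C, D, B receive the extra seats.

A: 10, B: 9, C: 2, D: 9, E: 13, F: 1, G: 15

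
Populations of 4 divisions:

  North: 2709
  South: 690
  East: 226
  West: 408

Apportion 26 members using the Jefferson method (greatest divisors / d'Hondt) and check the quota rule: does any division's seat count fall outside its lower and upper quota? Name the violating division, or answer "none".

Standard quotas: North 17.464, South 4.448, East 1.457, West 2.630.
Jefferson allocation: North 19, South 4, East 1, West 2.
North has quota 17.464 (lower 17, upper 18) but receives 19 — outside the quota interval.

North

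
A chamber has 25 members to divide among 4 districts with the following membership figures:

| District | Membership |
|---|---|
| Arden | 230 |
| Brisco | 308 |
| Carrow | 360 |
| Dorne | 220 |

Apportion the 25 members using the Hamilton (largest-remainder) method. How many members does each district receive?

Arden: 5; Brisco: 7; Carrow: 8; Dorne: 5

The standard divisor is 1118/25 ≈ 44.72.
Standard quotas: Arden 5.143, Brisco 6.887, Carrow 8.050, Dorne 4.919.
Lower quotas: Arden 5, Brisco 6, Carrow 8, Dorne 4 (sum 23, leaving 2 seats).
Remainders in descending order: Dorne 0.919, Brisco 0.887, Arden 0.143, Carrow 0.050.
Largest remainders: Dorne, Brisco receive the extra seats.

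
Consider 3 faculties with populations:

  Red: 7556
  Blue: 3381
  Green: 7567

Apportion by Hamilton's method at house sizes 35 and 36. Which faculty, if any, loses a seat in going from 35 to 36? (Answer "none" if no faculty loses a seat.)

Blue

At 35 seats: Red 14, Blue 7, Green 14.
At 36 seats: Red 15, Blue 6, Green 15.
Blue drops from 7 to 6.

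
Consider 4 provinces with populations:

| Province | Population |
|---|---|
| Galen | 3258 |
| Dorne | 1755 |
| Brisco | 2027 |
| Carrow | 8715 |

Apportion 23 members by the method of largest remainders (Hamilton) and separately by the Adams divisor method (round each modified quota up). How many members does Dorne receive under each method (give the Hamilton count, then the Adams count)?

2 and 3

Hamilton: Galen 5, Dorne 2, Brisco 3, Carrow 13.
Adams: Galen 5, Dorne 3, Brisco 3, Carrow 12.
Dorne gets 2 under Hamilton and 3 under Adams.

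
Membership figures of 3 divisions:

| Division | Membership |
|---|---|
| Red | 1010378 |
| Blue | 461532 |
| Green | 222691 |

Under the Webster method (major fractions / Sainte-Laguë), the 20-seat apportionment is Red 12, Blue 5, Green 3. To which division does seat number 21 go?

Priority for the next seat is population ÷ (current seats + 0.5).
Priorities: Red 80830.240, Blue 83914.909, Green 63626.000.
Highest priority: Blue.

Blue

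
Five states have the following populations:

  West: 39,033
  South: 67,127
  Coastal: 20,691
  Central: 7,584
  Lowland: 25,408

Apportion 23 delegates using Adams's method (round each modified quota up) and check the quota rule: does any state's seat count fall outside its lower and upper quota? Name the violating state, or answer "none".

Standard quotas: West 5.617, South 9.659, Coastal 2.977, Central 1.091, Lowland 3.656.
Adams allocation: West 6, South 9, Coastal 3, Central 1, Lowland 4.
Every allocation lies between the lower and upper quota.

none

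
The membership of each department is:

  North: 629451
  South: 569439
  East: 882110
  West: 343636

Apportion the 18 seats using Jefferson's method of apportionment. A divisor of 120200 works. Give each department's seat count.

North: 5, South: 4, East: 7, West: 2

With modified divisor 120200: modified quotas North 5.237, South 4.737, East 7.339, West 2.859.
Rounding down: North 5, South 4, East 7, West 2 (total 18).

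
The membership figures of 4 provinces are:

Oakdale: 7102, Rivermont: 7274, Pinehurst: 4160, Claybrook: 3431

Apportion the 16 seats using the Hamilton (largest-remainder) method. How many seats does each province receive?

The standard divisor is 21967/16 ≈ 1372.938.
Standard quotas: Oakdale 5.1729, Rivermont 5.2981, Pinehurst 3.0300, Claybrook 2.4990.
Lower quotas: Oakdale 5, Rivermont 5, Pinehurst 3, Claybrook 2 (sum 15, leaving 1 seat).
Remainders in descending order: Claybrook 0.4990, Rivermont 0.2981, Oakdale 0.1729, Pinehurst 0.0300.
The surplus seat goes to Claybrook.

Oakdale=5; Rivermont=5; Pinehurst=3; Claybrook=3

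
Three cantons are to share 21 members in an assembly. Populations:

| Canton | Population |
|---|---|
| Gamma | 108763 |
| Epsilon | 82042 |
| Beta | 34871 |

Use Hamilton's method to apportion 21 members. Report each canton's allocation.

Gamma=10, Epsilon=8, Beta=3

Total 225676; standard divisor 225676/21 ≈ 10746.476.
Standard quotas: Gamma 10.1208, Epsilon 7.6343, Beta 3.2449.
Lower quotas: Gamma 10, Epsilon 7, Beta 3 (sum 20, leaving 1 seat).
Remainders in descending order: Epsilon 0.6343, Beta 0.2449, Gamma 0.1208.
The surplus seat goes to Epsilon.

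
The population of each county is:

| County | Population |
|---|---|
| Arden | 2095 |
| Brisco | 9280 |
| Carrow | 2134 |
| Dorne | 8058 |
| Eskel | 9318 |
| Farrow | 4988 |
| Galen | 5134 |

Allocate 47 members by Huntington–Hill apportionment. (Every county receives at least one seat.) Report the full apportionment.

Arden 2; Brisco 11; Carrow 2; Dorne 9; Eskel 11; Farrow 6; Galen 6

With divisor 878: modified quotas Arden 2.386, Brisco 10.569, Carrow 2.431, Dorne 9.178, Eskel 10.613, Farrow 5.681, Galen 5.847.
Geometric-mean thresholds: Arden √(2·3)=2.449, Brisco √(10·11)=10.488, Carrow √(2·3)=2.449, Dorne √(9·10)=9.487, Eskel √(10·11)=10.488, Farrow √(5·6)=5.477, Galen √(5·6)=5.477.
Each quota rounded against its threshold gives Arden 2, Brisco 11, Carrow 2, Dorne 9, Eskel 11, Farrow 6, Galen 6 (total 47).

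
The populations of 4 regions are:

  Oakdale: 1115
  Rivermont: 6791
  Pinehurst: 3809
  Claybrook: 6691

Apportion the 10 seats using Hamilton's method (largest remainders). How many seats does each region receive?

Oakdale 0, Rivermont 4, Pinehurst 2, Claybrook 4

Total 18406; standard divisor 18406/10 ≈ 1840.6.
Standard quotas: Oakdale 0.6058, Rivermont 3.6896, Pinehurst 2.0694, Claybrook 3.6352.
Lower quotas: Oakdale 0, Rivermont 3, Pinehurst 2, Claybrook 3 (sum 8, leaving 2 seats).
Remainders in descending order: Rivermont 0.6896, Claybrook 0.6352, Oakdale 0.6058, Pinehurst 0.0694.
Largest remainders: Rivermont, Claybrook receive the extra seats.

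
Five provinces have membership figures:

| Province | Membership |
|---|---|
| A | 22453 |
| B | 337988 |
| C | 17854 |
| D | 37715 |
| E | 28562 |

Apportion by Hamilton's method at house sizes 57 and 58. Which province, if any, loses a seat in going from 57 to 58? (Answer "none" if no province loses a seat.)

none

At 57 seats: A 3, B 43, C 2, D 5, E 4.
At 58 seats: A 3, B 44, C 2, D 5, E 4.
No province's allocation decreased.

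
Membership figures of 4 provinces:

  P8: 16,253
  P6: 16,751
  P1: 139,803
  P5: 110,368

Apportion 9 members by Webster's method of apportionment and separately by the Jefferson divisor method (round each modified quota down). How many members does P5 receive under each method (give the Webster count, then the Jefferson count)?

3 and 4

Webster: P8 1, P6 1, P1 4, P5 3.
Jefferson: P8 0, P6 0, P1 5, P5 4.
P5 gets 3 under Webster and 4 under Jefferson.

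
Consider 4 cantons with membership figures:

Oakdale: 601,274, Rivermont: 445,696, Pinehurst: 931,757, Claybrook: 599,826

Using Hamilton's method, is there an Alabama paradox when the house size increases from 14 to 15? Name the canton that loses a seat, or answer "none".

At 14 seats: Oakdale 3, Rivermont 3, Pinehurst 5, Claybrook 3.
At 15 seats: Oakdale 4, Rivermont 3, Pinehurst 5, Claybrook 3.
No canton's allocation decreased.

none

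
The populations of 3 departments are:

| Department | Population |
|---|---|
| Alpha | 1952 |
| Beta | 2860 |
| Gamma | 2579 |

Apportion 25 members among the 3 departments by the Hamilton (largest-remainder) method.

Alpha 6; Beta 10; Gamma 9

Standard divisor: 7391 ÷ 25 ≈ 295.64.
Standard quotas: Alpha 6.603, Beta 9.674, Gamma 8.723.
Lower quotas: Alpha 6, Beta 9, Gamma 8 (sum 23, leaving 2 seats).
Remainders in descending order: Gamma 0.723, Beta 0.674, Alpha 0.603.
Largest remainders: Gamma, Beta receive the extra seats.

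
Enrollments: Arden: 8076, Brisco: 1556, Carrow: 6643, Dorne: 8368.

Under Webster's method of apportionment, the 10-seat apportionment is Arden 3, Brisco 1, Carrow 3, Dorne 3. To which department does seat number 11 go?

Priority for the next seat is population ÷ (current seats + 0.5).
Priorities: Arden 2307.429, Brisco 1037.333, Carrow 1898.000, Dorne 2390.857.
Highest priority: Dorne.

Dorne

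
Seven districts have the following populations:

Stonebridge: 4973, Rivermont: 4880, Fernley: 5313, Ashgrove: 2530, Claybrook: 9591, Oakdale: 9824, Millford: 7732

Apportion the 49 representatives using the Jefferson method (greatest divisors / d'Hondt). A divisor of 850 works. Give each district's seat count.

Stonebridge 5, Rivermont 5, Fernley 6, Ashgrove 2, Claybrook 11, Oakdale 11, Millford 9

With modified divisor 850: modified quotas Stonebridge 5.851, Rivermont 5.741, Fernley 6.251, Ashgrove 2.976, Claybrook 11.284, Oakdale 11.558, Millford 9.096.
Rounding down: Stonebridge 5, Rivermont 5, Fernley 6, Ashgrove 2, Claybrook 11, Oakdale 11, Millford 9 (total 49).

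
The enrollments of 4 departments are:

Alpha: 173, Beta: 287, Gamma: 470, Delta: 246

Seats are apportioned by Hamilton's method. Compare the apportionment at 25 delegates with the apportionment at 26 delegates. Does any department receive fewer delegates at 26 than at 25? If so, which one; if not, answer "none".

At 25 seats: Alpha 4, Beta 6, Gamma 10, Delta 5.
At 26 seats: Alpha 4, Beta 6, Gamma 10, Delta 6.
No department's allocation decreased.

none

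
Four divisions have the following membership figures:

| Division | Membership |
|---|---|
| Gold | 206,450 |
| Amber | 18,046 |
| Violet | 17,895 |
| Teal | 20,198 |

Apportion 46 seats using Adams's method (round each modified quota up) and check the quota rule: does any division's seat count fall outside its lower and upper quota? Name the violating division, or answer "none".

Gold

Standard quotas: Gold 36.166, Amber 3.161, Violet 3.135, Teal 3.538.
Adams allocation: Gold 35, Amber 4, Violet 3, Teal 4.
Gold has quota 36.166 (lower 36, upper 37) but receives 35 — outside the quota interval.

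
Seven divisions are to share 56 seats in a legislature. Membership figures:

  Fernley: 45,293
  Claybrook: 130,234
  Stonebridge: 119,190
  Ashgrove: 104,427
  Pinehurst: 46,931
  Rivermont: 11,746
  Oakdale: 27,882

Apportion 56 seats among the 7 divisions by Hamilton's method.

Standard divisor: 485703 ÷ 56 ≈ 8673.268.
Standard quotas: Fernley 5.2221, Claybrook 15.0156, Stonebridge 13.7422, Ashgrove 12.0401, Pinehurst 5.4110, Rivermont 1.3543, Oakdale 3.2147.
Lower quotas: Fernley 5, Claybrook 15, Stonebridge 13, Ashgrove 12, Pinehurst 5, Rivermont 1, Oakdale 3 (sum 54, leaving 2 seats).
Remainders in descending order: Stonebridge 0.7422, Pinehurst 0.4110, Rivermont 0.3543, Fernley 0.2221, Oakdale 0.2147, Ashgrove 0.0401, Claybrook 0.0156.
Largest remainders: Stonebridge, Pinehurst receive the extra seats.

Fernley 5, Claybrook 15, Stonebridge 14, Ashgrove 12, Pinehurst 6, Rivermont 1, Oakdale 3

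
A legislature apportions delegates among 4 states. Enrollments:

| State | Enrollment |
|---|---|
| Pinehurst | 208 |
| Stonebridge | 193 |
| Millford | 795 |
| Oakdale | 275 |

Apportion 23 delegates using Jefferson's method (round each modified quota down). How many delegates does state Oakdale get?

Standard divisor 1471/23 ≈ 63.957; standard quotas: Pinehurst 3.252, Stonebridge 3.018, Millford 12.430, Oakdale 4.300.
Rounding down gives 3, 3, 12, 4 = 22 seats, so the divisor must be adjusted.
With modified divisor 60: modified quotas Pinehurst 3.467, Stonebridge 3.217, Millford 13.250, Oakdale 4.583.
Rounding down: Pinehurst 3, Stonebridge 3, Millford 13, Oakdale 4 (total 23).
Oakdale receives 4.

4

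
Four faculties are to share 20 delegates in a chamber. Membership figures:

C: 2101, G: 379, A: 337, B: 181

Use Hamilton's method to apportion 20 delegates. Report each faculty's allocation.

C=14; G=3; A=2; B=1

Standard divisor: 2998 ÷ 20 ≈ 149.9.
Standard quotas: C 14.016, G 2.528, A 2.248, B 1.207.
Lower quotas: C 14, G 2, A 2, B 1 (sum 19, leaving 1 seat).
Remainders in descending order: G 0.528, A 0.248, B 0.207, C 0.016.
Largest remainder: G receives the extra seat.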